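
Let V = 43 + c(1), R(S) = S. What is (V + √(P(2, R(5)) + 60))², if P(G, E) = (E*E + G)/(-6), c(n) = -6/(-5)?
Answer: 100457/50 + 221*√222/5 ≈ 2667.7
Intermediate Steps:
c(n) = 6/5 (c(n) = -6*(-⅕) = 6/5)
P(G, E) = -G/6 - E²/6 (P(G, E) = (E² + G)*(-⅙) = (G + E²)*(-⅙) = -G/6 - E²/6)
V = 221/5 (V = 43 + 6/5 = 221/5 ≈ 44.200)
(V + √(P(2, R(5)) + 60))² = (221/5 + √((-⅙*2 - ⅙*5²) + 60))² = (221/5 + √((-⅓ - ⅙*25) + 60))² = (221/5 + √((-⅓ - 25/6) + 60))² = (221/5 + √(-9/2 + 60))² = (221/5 + √(111/2))² = (221/5 + √222/2)²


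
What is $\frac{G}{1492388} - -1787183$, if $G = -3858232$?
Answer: $\frac{666791651193}{373097} \approx 1.7872 \cdot 10^{6}$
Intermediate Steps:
$\frac{G}{1492388} - -1787183 = - \frac{3858232}{1492388} - -1787183 = \left(-3858232\right) \frac{1}{1492388} + 1787183 = - \frac{964558}{373097} + 1787183 = \frac{666791651193}{373097}$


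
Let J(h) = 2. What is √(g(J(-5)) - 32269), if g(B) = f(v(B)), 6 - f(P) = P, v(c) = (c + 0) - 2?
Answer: I*√32263 ≈ 179.62*I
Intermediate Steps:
v(c) = -2 + c (v(c) = c - 2 = -2 + c)
f(P) = 6 - P
g(B) = 8 - B (g(B) = 6 - (-2 + B) = 6 + (2 - B) = 8 - B)
√(g(J(-5)) - 32269) = √((8 - 1*2) - 32269) = √((8 - 2) - 32269) = √(6 - 32269) = √(-32263) = I*√32263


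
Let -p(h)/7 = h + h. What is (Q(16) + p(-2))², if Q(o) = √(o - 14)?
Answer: (28 + √2)² ≈ 865.20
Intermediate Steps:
Q(o) = √(-14 + o)
p(h) = -14*h (p(h) = -7*(h + h) = -14*h)
(Q(16) + p(-2))² = (√(-14 + 16) - 14*(-2))² = (√2 + 28)² = (28 + √2)²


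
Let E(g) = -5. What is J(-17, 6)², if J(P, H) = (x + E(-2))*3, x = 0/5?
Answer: 225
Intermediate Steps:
x = 0 (x = 0*(⅕) = 0)
J(P, H) = -15 (J(P, H) = (0 - 5)*3 = -5*3 = -15)
J(-17, 6)² = (-15)² = 225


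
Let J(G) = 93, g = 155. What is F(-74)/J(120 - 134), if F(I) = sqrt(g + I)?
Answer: 3/31 ≈ 0.096774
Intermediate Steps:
F(I) = sqrt(155 + I)
F(-74)/J(120 - 134) = sqrt(155 - 74)/93 = sqrt(81)*(1/93) = 9*(1/93) = 3/31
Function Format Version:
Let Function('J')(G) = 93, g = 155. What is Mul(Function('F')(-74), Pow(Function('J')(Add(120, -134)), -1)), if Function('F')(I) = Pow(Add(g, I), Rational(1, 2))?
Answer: Rational(3, 31) ≈ 0.096774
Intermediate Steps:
Function('F')(I) = Pow(Add(155, I), Rational(1, 2))
Mul(Function('F')(-74), Pow(Function('J')(Add(120, -134)), -1)) = Mul(Pow(Add(155, -74), Rational(1, 2)), Pow(93, -1)) = Mul(Pow(81, Rational(1, 2)), Rational(1, 93)) = Mul(9, Rational(1, 93)) = Rational(3, 31)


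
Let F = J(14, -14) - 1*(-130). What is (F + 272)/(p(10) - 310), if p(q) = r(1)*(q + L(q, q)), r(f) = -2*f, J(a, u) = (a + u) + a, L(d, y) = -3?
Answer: -104/81 ≈ -1.2840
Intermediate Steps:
J(a, u) = u + 2*a
p(q) = 6 - 2*q (p(q) = (-2*1)*(q - 3) = -2*(-3 + q) = 6 - 2*q)
F = 144 (F = (-14 + 2*14) - 1*(-130) = (-14 + 28) + 130 = 14 + 130 = 144)
(F + 272)/(p(10) - 310) = (144 + 272)/((6 - 2*10) - 310) = 416/((6 - 20) - 310) = 416/(-14 - 310) = 416/(-324) = 416*(-1/324) = -104/81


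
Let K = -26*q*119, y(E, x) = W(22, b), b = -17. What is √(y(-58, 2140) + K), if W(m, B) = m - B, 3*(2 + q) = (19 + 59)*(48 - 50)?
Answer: √167115 ≈ 408.80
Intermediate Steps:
q = -54 (q = -2 + ((19 + 59)*(48 - 50))/3 = -2 + (78*(-2))/3 = -2 + (⅓)*(-156) = -2 - 52 = -54)
y(E, x) = 39 (y(E, x) = 22 - 1*(-17) = 22 + 17 = 39)
K = 167076 (K = -26*(-54)*119 = 1404*119 = 167076)
√(y(-58, 2140) + K) = √(39 + 167076) = √167115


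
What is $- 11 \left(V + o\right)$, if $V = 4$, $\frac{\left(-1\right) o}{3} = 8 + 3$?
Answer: $319$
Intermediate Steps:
$o = -33$ ($o = - 3 \left(8 + 3\right) = \left(-3\right) 11 = -33$)
$- 11 \left(V + o\right) = - 11 \left(4 - 33\right) = \left(-11\right) \left(-29\right) = 319$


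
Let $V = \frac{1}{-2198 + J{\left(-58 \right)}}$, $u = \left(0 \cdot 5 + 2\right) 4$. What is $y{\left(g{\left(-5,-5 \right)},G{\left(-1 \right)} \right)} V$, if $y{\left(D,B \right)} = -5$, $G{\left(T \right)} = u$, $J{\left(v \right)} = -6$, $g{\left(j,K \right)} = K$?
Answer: $\frac{5}{2204} \approx 0.0022686$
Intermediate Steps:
$u = 8$ ($u = \left(0 + 2\right) 4 = 2 \cdot 4 = 8$)
$G{\left(T \right)} = 8$
$V = - \frac{1}{2204}$ ($V = \frac{1}{-2198 - 6} = \frac{1}{-2204} = - \frac{1}{2204} \approx -0.00045372$)
$y{\left(g{\left(-5,-5 \right)},G{\left(-1 \right)} \right)} V = \left(-5\right) \left(- \frac{1}{2204}\right) = \frac{5}{2204}$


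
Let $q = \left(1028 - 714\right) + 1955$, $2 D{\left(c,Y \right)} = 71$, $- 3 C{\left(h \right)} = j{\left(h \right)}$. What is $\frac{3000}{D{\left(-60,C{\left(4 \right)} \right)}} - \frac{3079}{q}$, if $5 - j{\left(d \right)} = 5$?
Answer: $\frac{13395391}{161099} \approx 83.15$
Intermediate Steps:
$j{\left(d \right)} = 0$ ($j{\left(d \right)} = 5 - 5 = 0$)
$C{\left(h \right)} = 0$ ($C{\left(h \right)} = \left(- \frac{1}{3}\right) 0 = 0$)
$D{\left(c,Y \right)} = \frac{71}{2}$ ($D{\left(c,Y \right)} = \frac{1}{2} \cdot 71 = \frac{71}{2}$)
$q = 2269$ ($q = \left(1028 - 714\right) + 1955 = 314 + 1955 = 2269$)
$\frac{3000}{D{\left(-60,C{\left(4 \right)} \right)}} - \frac{3079}{q} = \frac{3000}{\frac{71}{2}} - \frac{3079}{2269} = 3000 \cdot \frac{2}{71} - \frac{3079}{2269} = \frac{6000}{71} - \frac{3079}{2269} = \frac{13395391}{161099}$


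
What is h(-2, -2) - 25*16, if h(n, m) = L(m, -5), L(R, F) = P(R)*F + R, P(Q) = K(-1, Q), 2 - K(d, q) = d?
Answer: -417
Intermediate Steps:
K(d, q) = 2 - d
P(Q) = 3 (P(Q) = 2 - 1*(-1) = 2 + 1 = 3)
L(R, F) = R + 3*F (L(R, F) = 3*F + R = R + 3*F)
h(n, m) = -15 + m (h(n, m) = m + 3*(-5) = m - 15 = -15 + m)
h(-2, -2) - 25*16 = (-15 - 2) - 25*16 = -17 - 400 = -417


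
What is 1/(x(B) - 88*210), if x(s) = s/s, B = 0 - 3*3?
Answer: -1/18479 ≈ -5.4115e-5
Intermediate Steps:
B = -9 (B = 0 - 9 = -9)
x(s) = 1
1/(x(B) - 88*210) = 1/(1 - 88*210) = 1/(1 - 18480) = 1/(-18479) = -1/18479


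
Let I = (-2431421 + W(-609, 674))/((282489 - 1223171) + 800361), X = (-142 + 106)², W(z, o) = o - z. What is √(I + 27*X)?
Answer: √689332885964970/140321 ≈ 187.11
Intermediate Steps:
X = 1296 (X = (-36)² = 1296)
I = 2430138/140321 (I = (-2431421 + (674 - 1*(-609)))/((282489 - 1223171) + 800361) = (-2431421 + (674 + 609))/(-940682 + 800361) = (-2431421 + 1283)/(-140321) = -2430138*(-1/140321) = 2430138/140321 ≈ 17.318)
√(I + 27*X) = √(2430138/140321 + 27*1296) = √(2430138/140321 + 34992) = √(4912542570/140321) = √689332885964970/140321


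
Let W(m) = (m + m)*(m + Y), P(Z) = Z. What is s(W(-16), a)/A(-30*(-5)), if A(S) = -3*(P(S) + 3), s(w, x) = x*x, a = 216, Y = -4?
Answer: -1728/17 ≈ -101.65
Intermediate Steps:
W(m) = 2*m*(-4 + m) (W(m) = (m + m)*(m - 4) = (2*m)*(-4 + m) = 2*m*(-4 + m))
s(w, x) = x²
A(S) = -9 - 3*S (A(S) = -3*(S + 3) = -3*(3 + S) = -9 - 3*S)
s(W(-16), a)/A(-30*(-5)) = 216²/(-9 - (-90)*(-5)) = 46656/(-9 - 3*150) = 46656/(-9 - 450) = 46656/(-459) = 46656*(-1/459) = -1728/17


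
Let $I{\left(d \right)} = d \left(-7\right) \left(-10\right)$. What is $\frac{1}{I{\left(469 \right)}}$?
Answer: $\frac{1}{32830} \approx 3.046 \cdot 10^{-5}$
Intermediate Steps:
$I{\left(d \right)} = 70 d$ ($I{\left(d \right)} = - 7 d \left(-10\right) = 70 d$)
$\frac{1}{I{\left(469 \right)}} = \frac{1}{70 \cdot 469} = \frac{1}{32830}$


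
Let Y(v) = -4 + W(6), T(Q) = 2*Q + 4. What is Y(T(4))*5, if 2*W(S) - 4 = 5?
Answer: 5/2 ≈ 2.5000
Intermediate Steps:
W(S) = 9/2 (W(S) = 2 + (½)*5 = 2 + 5/2 = 9/2)
T(Q) = 4 + 2*Q
Y(v) = ½ (Y(v) = -4 + 9/2 = ½)
Y(T(4))*5 = (½)*5 = 5/2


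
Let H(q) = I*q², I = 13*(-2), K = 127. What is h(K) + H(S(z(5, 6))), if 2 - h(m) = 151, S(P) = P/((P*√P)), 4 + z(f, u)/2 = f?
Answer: -162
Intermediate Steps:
z(f, u) = -8 + 2*f
I = -26
S(P) = P^(-½) (S(P) = P/(P^(3/2)) = P/P^(3/2) = P^(-½))
H(q) = -26*q²
h(m) = -149 (h(m) = 2 - 1*151 = 2 - 151 = -149)
h(K) + H(S(z(5, 6))) = -149 - 26/(-8 + 2*5) = -149 - 26/(-8 + 10) = -149 - 26*(2^(-½))² = -149 - 26*(√2/2)² = -149 - 26*½ = -149 - 13 = -162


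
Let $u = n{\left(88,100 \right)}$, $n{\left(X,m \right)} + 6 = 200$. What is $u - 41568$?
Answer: $-41374$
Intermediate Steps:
$n{\left(X,m \right)} = 194$ ($n{\left(X,m \right)} = -6 + 200 = 194$)
$u = 194$
$u - 41568 = 194 - 41568 = -41374$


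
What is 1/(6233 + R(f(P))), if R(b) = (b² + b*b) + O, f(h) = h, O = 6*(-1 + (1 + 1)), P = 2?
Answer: 1/6247 ≈ 0.00016008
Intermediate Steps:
O = 6 (O = 6*(-1 + 2) = 6*1 = 6)
R(b) = 6 + 2*b² (R(b) = (b² + b*b) + 6 = (b² + b²) + 6 = 2*b² + 6 = 6 + 2*b²)
1/(6233 + R(f(P))) = 1/(6233 + (6 + 2*2²)) = 1/(6233 + (6 + 2*4)) = 1/(6233 + (6 + 8)) = 1/(6233 + 14) = 1/6247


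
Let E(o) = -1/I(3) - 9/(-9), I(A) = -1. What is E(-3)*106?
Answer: 212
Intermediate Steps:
E(o) = 2 (E(o) = -1/(-1) - 9/(-9) = -1*(-1) - 9*(-⅑) = 1 + 1 = 2)
E(-3)*106 = 2*106 = 212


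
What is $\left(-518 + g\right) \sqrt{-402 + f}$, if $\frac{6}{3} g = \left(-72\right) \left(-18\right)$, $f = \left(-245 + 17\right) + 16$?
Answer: $130 i \sqrt{614} \approx 3221.3 i$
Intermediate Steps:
$f = -212$ ($f = -228 + 16 = -212$)
$g = 648$ ($g = \frac{\left(-72\right) \left(-18\right)}{2} = \frac{1}{2} \cdot 1296 = 648$)
$\left(-518 + g\right) \sqrt{-402 + f} = \left(-518 + 648\right) \sqrt{-402 - 212} = 130 \sqrt{-614} = 130 i \sqrt{614}$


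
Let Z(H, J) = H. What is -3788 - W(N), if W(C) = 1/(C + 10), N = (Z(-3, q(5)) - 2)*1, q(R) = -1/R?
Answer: -18941/5 ≈ -3788.2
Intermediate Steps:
N = -5 (N = (-3 - 2)*1 = -5*1 = -5)
W(C) = 1/(10 + C)
-3788 - W(N) = -3788 - 1/(10 - 5) = -3788 - 1/5 = -3788 - 1*⅕ = -3788 - ⅕ = -18941/5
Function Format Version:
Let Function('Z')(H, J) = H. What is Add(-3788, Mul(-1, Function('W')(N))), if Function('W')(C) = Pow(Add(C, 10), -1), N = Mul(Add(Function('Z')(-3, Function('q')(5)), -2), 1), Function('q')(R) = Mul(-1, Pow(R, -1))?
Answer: Rational(-18941, 5) ≈ -3788.2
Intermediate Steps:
N = -5 (N = Mul(Add(-3, -2), 1) = Mul(-5, 1) = -5)
Function('W')(C) = Pow(Add(10, C), -1)
Add(-3788, Mul(-1, Function('W')(N))) = Add(-3788, Mul(-1, Pow(Add(10, -5), -1))) = Add(-3788, Mul(-1, Pow(5, -1))) = Add(-3788, Mul(-1, Rational(1, 5))) = Add(-3788, Rational(-1, 5)) = Rational(-18941, 5)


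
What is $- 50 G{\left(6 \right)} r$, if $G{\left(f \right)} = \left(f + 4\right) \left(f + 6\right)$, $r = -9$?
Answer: $54000$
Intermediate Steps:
$G{\left(f \right)} = \left(4 + f\right) \left(6 + f\right)$
$- 50 G{\left(6 \right)} r = - 50 \left(24 + 6^{2} + 10 \cdot 6\right) \left(-9\right) = - 50 \left(24 + 36 + 60\right) \left(-9\right) = \left(-50\right) 120 \left(-9\right) = \left(-6000\right) \left(-9\right) = 54000$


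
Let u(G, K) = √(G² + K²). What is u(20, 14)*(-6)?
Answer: -12*√149 ≈ -146.48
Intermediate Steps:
u(20, 14)*(-6) = √(20² + 14²)*(-6) = √(400 + 196)*(-6) = √596*(-6) = (2*√149)*(-6) = -12*√149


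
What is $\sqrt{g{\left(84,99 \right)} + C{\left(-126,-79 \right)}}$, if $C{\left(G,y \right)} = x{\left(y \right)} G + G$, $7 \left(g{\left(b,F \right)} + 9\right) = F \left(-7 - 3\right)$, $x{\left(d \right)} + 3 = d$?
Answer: $\frac{9 \sqrt{6083}}{7} \approx 100.28$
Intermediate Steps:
$x{\left(d \right)} = -3 + d$
$g{\left(b,F \right)} = -9 - \frac{10 F}{7}$ ($g{\left(b,F \right)} = -9 + \frac{F \left(-7 - 3\right)}{7} = -9 + \frac{F \left(-10\right)}{7} = -9 + \frac{\left(-10\right) F}{7} = -9 - \frac{10 F}{7}$)
$C{\left(G,y \right)} = G + G \left(-3 + y\right)$ ($C{\left(G,y \right)} = \left(-3 + y\right) G + G = G \left(-3 + y\right) + G = G + G \left(-3 + y\right)$)
$\sqrt{g{\left(84,99 \right)} + C{\left(-126,-79 \right)}} = \sqrt{\left(-9 - \frac{990}{7}\right) - 126 \left(-2 - 79\right)} = \sqrt{\left(-9 - \frac{990}{7}\right) - -10206} = \sqrt{- \frac{1053}{7} + 10206} = \sqrt{\frac{70389}{7}} = \frac{9 \sqrt{6083}}{7}$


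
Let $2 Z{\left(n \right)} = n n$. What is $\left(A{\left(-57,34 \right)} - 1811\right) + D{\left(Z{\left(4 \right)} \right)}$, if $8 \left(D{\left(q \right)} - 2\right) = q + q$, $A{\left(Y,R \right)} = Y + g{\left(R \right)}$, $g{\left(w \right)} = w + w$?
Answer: $-1796$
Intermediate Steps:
$g{\left(w \right)} = 2 w$
$A{\left(Y,R \right)} = Y + 2 R$
$Z{\left(n \right)} = \frac{n^{2}}{2}$ ($Z{\left(n \right)} = \frac{n n}{2} = \frac{n^{2}}{2}$)
$D{\left(q \right)} = 2 + \frac{q}{4}$ ($D{\left(q \right)} = 2 + \frac{q + q}{8} = 2 + \frac{2 q}{8} = 2 + \frac{q}{4}$)
$\left(A{\left(-57,34 \right)} - 1811\right) + D{\left(Z{\left(4 \right)} \right)} = \left(\left(-57 + 2 \cdot 34\right) - 1811\right) + \left(2 + \frac{\frac{1}{2} \cdot 4^{2}}{4}\right) = \left(\left(-57 + 68\right) - 1811\right) + \left(2 + \frac{\frac{1}{2} \cdot 16}{4}\right) = \left(11 - 1811\right) + \left(2 + \frac{1}{4} \cdot 8\right) = -1800 + \left(2 + 2\right) = -1800 + 4 = -1796$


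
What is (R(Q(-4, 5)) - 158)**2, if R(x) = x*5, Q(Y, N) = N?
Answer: 17689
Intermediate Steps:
R(x) = 5*x
(R(Q(-4, 5)) - 158)**2 = (5*5 - 158)**2 = (25 - 158)**2 = (-133)**2 = 17689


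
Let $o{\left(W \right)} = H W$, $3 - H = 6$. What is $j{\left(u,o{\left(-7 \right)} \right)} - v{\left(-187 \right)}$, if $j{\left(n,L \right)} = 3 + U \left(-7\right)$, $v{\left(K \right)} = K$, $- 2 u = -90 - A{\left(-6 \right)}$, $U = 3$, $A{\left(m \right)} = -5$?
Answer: $169$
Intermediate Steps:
$H = -3$ ($H = 3 - 6 = -3$)
$u = \frac{85}{2}$ ($u = - \frac{-90 - -5}{2} = - \frac{-90 + 5}{2} = \left(- \frac{1}{2}\right) \left(-85\right) = \frac{85}{2} \approx 42.5$)
$o{\left(W \right)} = - 3 W$
$j{\left(n,L \right)} = -18$ ($j{\left(n,L \right)} = 3 + 3 \left(-7\right) = 3 - 21 = -18$)
$j{\left(u,o{\left(-7 \right)} \right)} - v{\left(-187 \right)} = -18 - -187 = -18 + 187 = 169$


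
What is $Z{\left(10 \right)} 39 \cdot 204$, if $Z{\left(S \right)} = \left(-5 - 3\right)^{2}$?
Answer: $509184$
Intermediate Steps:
$Z{\left(S \right)} = 64$ ($Z{\left(S \right)} = \left(-8\right)^{2} = 64$)
$Z{\left(10 \right)} 39 \cdot 204 = 64 \cdot 39 \cdot 204 = 2496 \cdot 204 = 509184$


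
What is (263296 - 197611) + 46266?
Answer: 111951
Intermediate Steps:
(263296 - 197611) + 46266 = 65685 + 46266 = 111951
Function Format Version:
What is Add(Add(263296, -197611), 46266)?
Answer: 111951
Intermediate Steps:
Add(Add(263296, -197611), 46266) = Add(65685, 46266) = 111951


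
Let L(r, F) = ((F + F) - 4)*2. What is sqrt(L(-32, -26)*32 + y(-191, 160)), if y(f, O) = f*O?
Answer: 4*I*sqrt(2134) ≈ 184.78*I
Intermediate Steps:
y(f, O) = O*f
L(r, F) = -8 + 4*F (L(r, F) = (2*F - 4)*2 = (-4 + 2*F)*2 = -8 + 4*F)
sqrt(L(-32, -26)*32 + y(-191, 160)) = sqrt((-8 + 4*(-26))*32 + 160*(-191)) = sqrt((-8 - 104)*32 - 30560) = sqrt(-112*32 - 30560) = sqrt(-3584 - 30560) = sqrt(-34144) = 4*I*sqrt(2134)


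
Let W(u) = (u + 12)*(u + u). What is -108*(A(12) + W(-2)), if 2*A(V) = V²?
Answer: -3456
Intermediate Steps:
W(u) = 2*u*(12 + u) (W(u) = (12 + u)*(2*u) = 2*u*(12 + u))
A(V) = V²/2
-108*(A(12) + W(-2)) = -108*((½)*12² + 2*(-2)*(12 - 2)) = -108*((½)*144 + 2*(-2)*10) = -108*(72 - 40) = -108*32 = -3456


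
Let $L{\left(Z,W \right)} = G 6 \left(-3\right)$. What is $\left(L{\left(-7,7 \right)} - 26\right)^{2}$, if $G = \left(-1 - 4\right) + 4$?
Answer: $64$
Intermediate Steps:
$G = -1$ ($G = -5 + 4 = -1$)
$L{\left(Z,W \right)} = 18$ ($L{\left(Z,W \right)} = \left(-1\right) 6 \left(-3\right) = \left(-6\right) \left(-3\right) = 18$)
$\left(L{\left(-7,7 \right)} - 26\right)^{2} = \left(18 - 26\right)^{2} = \left(-8\right)^{2} = 64$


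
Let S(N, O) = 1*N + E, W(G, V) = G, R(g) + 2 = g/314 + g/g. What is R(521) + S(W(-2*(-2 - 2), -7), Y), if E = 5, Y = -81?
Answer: 4289/314 ≈ 13.659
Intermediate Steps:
R(g) = -1 + g/314 (R(g) = -2 + (g/314 + g/g) = -2 + (g*(1/314) + 1) = -2 + (g/314 + 1) = -2 + (1 + g/314) = -1 + g/314)
S(N, O) = 5 + N (S(N, O) = 1*N + 5 = N + 5 = 5 + N)
R(521) + S(W(-2*(-2 - 2), -7), Y) = (-1 + (1/314)*521) + (5 - 2*(-2 - 2)) = (-1 + 521/314) + (5 - 2*(-4)) = 207/314 + (5 + 8) = 207/314 + 13 = 4289/314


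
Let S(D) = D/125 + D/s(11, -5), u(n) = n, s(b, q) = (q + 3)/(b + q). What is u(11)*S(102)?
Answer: -419628/125 ≈ -3357.0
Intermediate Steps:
s(b, q) = (3 + q)/(b + q)
S(D) = -374*D/125 (S(D) = D/125 + D/(((3 - 5)/(11 - 5))) = D*(1/125) + D/((-2/6)) = D/125 + D/(((⅙)*(-2))) = D/125 + D/(-⅓) = D/125 + D*(-3) = D/125 - 3*D = -374*D/125)
u(11)*S(102) = 11*(-374/125*102) = 11*(-38148/125) = -419628/125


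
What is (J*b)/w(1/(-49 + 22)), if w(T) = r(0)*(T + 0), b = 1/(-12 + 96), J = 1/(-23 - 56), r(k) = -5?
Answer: -9/11060 ≈ -0.00081374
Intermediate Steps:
J = -1/79 (J = 1/(-79) = -1/79 ≈ -0.012658)
b = 1/84 ≈ 0.011905
w(T) = -5*T (w(T) = -5*(T + 0) = -5*T)
(J*b)/w(1/(-49 + 22)) = (-1/79*1/84)/((-5/(-49 + 22))) = -1/(6636*((-5/(-27)))) = -1/(6636*((-5*(-1/27)))) = -1/(6636*5/27) = -1/6636*27/5 = -9/11060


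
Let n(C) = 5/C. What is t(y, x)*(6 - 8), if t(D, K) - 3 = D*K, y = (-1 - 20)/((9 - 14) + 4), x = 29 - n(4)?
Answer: -2343/2 ≈ -1171.5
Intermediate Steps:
x = 111/4 (x = 29 - 5/4 = 111/4 ≈ 27.750)
y = 21 (y = -21/(-5 + 4) = -21/(-1) = -21*(-1) = 21)
t(D, K) = 3 + D*K
t(y, x)*(6 - 8) = (3 + 21*(111/4))*(6 - 8) = (3 + 2331/4)*(-2) = (2343/4)*(-2) = -2343/2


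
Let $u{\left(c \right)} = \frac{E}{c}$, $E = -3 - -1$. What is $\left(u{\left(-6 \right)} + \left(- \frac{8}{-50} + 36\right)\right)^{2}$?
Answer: $\frac{7491169}{5625} \approx 1331.8$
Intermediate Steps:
$E = -2$ ($E = -3 + 1 = -2$)
$u{\left(c \right)} = - \frac{2}{c}$
$\left(u{\left(-6 \right)} + \left(- \frac{8}{-50} + 36\right)\right)^{2} = \left(- \frac{2}{-6} + \left(- \frac{8}{-50} + 36\right)\right)^{2} = \left(\left(-2\right) \left(- \frac{1}{6}\right) + \left(\left(-8\right) \left(- \frac{1}{50}\right) + 36\right)\right)^{2} = \left(\frac{1}{3} + \left(\frac{4}{25} + 36\right)\right)^{2} = \left(\frac{1}{3} + \frac{904}{25}\right)^{2} = \left(\frac{2737}{75}\right)^{2} = \frac{7491169}{5625}$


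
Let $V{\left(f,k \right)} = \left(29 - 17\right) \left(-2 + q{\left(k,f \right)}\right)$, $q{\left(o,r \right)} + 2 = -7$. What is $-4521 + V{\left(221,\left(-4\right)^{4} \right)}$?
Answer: $-4653$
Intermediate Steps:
$q{\left(o,r \right)} = -9$ ($q{\left(o,r \right)} = -2 - 7 = -9$)
$V{\left(f,k \right)} = -132$ ($V{\left(f,k \right)} = \left(29 - 17\right) \left(-2 - 9\right) = 12 \left(-11\right) = -132$)
$-4521 + V{\left(221,\left(-4\right)^{4} \right)} = -4521 - 132 = -4653$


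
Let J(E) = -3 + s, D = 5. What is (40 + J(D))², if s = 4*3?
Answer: 2401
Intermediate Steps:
s = 12
J(E) = 9 (J(E) = -3 + 12 = 9)
(40 + J(D))² = (40 + 9)² = 49² = 2401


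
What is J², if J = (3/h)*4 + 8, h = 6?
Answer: 100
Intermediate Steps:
J = 10 (J = (3/6)*4 + 8 = (3*(⅙))*4 + 8 = (½)*4 + 8 = 2 + 8 = 10)
J² = 10² = 100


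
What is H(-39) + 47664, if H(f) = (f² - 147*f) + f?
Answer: 54879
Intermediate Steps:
H(f) = f² - 146*f
H(-39) + 47664 = -39*(-146 - 39) + 47664 = -39*(-185) + 47664 = 7215 + 47664 = 54879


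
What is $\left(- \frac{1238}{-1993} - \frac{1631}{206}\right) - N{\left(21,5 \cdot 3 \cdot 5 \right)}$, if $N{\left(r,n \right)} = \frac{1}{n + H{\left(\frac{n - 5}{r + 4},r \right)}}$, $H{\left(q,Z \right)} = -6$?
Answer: $- \frac{207103853}{28328502} \approx -7.3108$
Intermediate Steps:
$N{\left(r,n \right)} = \frac{1}{-6 + n}$ ($N{\left(r,n \right)} = \frac{1}{n - 6} = \frac{1}{-6 + n}$)
$\left(- \frac{1238}{-1993} - \frac{1631}{206}\right) - N{\left(21,5 \cdot 3 \cdot 5 \right)} = \left(- \frac{1238}{-1993} - \frac{1631}{206}\right) - \frac{1}{-6 + 5 \cdot 3 \cdot 5} = \left(\left(-1238\right) \left(- \frac{1}{1993}\right) - \frac{1631}{206}\right) - \frac{1}{-6 + 15 \cdot 5} = \left(\frac{1238}{1993} - \frac{1631}{206}\right) - \frac{1}{-6 + 75} = - \frac{2995555}{410558} - \frac{1}{69} = - \frac{207103853}{28328502}$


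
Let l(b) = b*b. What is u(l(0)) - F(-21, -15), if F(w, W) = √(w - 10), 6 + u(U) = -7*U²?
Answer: -6 - I*√31 ≈ -6.0 - 5.5678*I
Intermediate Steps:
l(b) = b²
u(U) = -6 - 7*U²
F(w, W) = √(-10 + w)
u(l(0)) - F(-21, -15) = (-6 - 7*(0²)²) - √(-10 - 21) = (-6 - 7*0²) - √(-31) = (-6 - 7*0) - I*√31 = (-6 + 0) - I*√31 = -6 - I*√31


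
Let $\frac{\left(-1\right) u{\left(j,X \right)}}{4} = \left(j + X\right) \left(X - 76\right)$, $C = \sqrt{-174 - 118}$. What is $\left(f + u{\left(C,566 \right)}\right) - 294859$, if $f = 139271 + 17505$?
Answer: $-1247443 - 3920 i \sqrt{73} \approx -1.2474 \cdot 10^{6} - 33493.0 i$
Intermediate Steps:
$C = 2 i \sqrt{73}$ ($C = \sqrt{-292} = 2 i \sqrt{73} \approx 17.088 i$)
$f = 156776$
$u{\left(j,X \right)} = - 4 \left(-76 + X\right) \left(X + j\right)$ ($u{\left(j,X \right)} = - 4 \left(j + X\right) \left(X - 76\right) = - 4 \left(X + j\right) \left(-76 + X\right) = - 4 \left(-76 + X\right) \left(X + j\right)$)
$\left(f + u{\left(C,566 \right)}\right) - 294859 = \left(156776 + \left(- 4 \cdot 566^{2} + 304 \cdot 566 + 304 \cdot 2 i \sqrt{73} - 2264 \cdot 2 i \sqrt{73}\right)\right) - 294859 = \left(156776 + \left(\left(-4\right) 320356 + 172064 + 608 i \sqrt{73} - 4528 i \sqrt{73}\right)\right) - 294859 = \left(156776 + \left(-1281424 + 172064 + 608 i \sqrt{73} - 4528 i \sqrt{73}\right)\right) - 294859 = \left(156776 - \left(1109360 + 3920 i \sqrt{73}\right)\right) - 294859 = \left(-952584 - 3920 i \sqrt{73}\right) - 294859 = -1247443 - 3920 i \sqrt{73}$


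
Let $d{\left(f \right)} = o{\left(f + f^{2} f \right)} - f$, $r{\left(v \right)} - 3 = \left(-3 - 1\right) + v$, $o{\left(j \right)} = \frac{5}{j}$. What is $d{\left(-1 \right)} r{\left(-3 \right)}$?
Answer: $6$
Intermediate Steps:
$r{\left(v \right)} = -1 + v$ ($r{\left(v \right)} = 3 + \left(\left(-3 - 1\right) + v\right) = 3 + \left(-4 + v\right) = -1 + v$)
$d{\left(f \right)} = - f + \frac{5}{f + f^{3}}$ ($d{\left(f \right)} = \frac{5}{f + f^{2} f} - f = \frac{5}{f + f^{3}} - f = - f + \frac{5}{f + f^{3}}$)
$d{\left(-1 \right)} r{\left(-3 \right)} = \left(\left(-1\right) \left(-1\right) + \frac{5}{-1 + \left(-1\right)^{3}}\right) \left(-1 - 3\right) = \left(1 + \frac{5}{-1 - 1}\right) \left(-4\right) = \left(1 + \frac{5}{-2}\right) \left(-4\right) = \left(1 + 5 \left(- \frac{1}{2}\right)\right) \left(-4\right) = \left(1 - \frac{5}{2}\right) \left(-4\right) = \left(- \frac{3}{2}\right) \left(-4\right) = 6$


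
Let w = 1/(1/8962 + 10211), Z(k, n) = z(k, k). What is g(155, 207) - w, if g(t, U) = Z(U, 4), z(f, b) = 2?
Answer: 183013004/91510983 ≈ 1.9999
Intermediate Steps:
Z(k, n) = 2
g(t, U) = 2
w = 8962/91510983 (w = 1/(1/8962 + 10211) = 1/(91510983/8962) = 8962/91510983 ≈ 9.7934e-5)
g(155, 207) - w = 2 - 1*8962/91510983 = 2 - 8962/91510983 = 183013004/91510983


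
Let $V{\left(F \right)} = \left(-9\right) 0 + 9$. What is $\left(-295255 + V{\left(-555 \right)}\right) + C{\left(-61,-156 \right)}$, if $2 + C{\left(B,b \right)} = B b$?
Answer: $-285732$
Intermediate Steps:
$V{\left(F \right)} = 9$ ($V{\left(F \right)} = 0 + 9 = 9$)
$C{\left(B,b \right)} = -2 + B b$
$\left(-295255 + V{\left(-555 \right)}\right) + C{\left(-61,-156 \right)} = \left(-295255 + 9\right) - -9514 = -295246 + \left(-2 + 9516\right) = -295246 + 9514 = -285732$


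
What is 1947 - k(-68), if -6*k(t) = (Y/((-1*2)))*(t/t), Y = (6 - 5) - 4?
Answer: 7789/4 ≈ 1947.3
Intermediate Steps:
Y = -3 (Y = 1 - 4 = -3)
k(t) = -¼ (k(t) = -(-3/((-1*2)))*t/t/6 = -(-3/(-2))/6 = -(-3*(-½))/6 = -1/4 = -⅙*3/2 = -¼)
1947 - k(-68) = 1947 - 1*(-¼) = 1947 + ¼ = 7789/4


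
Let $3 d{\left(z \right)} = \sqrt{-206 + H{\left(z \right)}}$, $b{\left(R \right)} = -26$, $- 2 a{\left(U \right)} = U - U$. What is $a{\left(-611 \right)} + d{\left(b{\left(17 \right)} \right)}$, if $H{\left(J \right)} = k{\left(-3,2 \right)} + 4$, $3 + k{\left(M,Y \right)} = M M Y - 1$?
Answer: $\frac{2 i \sqrt{47}}{3} \approx 4.5704 i$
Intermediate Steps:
$a{\left(U \right)} = 0$ ($a{\left(U \right)} = - \frac{U - U}{2} = \left(- \frac{1}{2}\right) 0 = 0$)
$k{\left(M,Y \right)} = -4 + Y M^{2}$ ($k{\left(M,Y \right)} = -3 + \left(M M Y - 1\right) = -3 + \left(M^{2} Y - 1\right) = -3 + \left(Y M^{2} - 1\right) = -3 + \left(-1 + Y M^{2}\right) = -4 + Y M^{2}$)
$H{\left(J \right)} = 18$ ($H{\left(J \right)} = \left(-4 + 2 \left(-3\right)^{2}\right) + 4 = \left(-4 + 2 \cdot 9\right) + 4 = \left(-4 + 18\right) + 4 = 14 + 4 = 18$)
$d{\left(z \right)} = \frac{2 i \sqrt{47}}{3}$ ($d{\left(z \right)} = \frac{\sqrt{-206 + 18}}{3} = \frac{\sqrt{-188}}{3} = \frac{2 i \sqrt{47}}{3}$)
$a{\left(-611 \right)} + d{\left(b{\left(17 \right)} \right)} = 0 + \frac{2 i \sqrt{47}}{3} = \frac{2 i \sqrt{47}}{3}$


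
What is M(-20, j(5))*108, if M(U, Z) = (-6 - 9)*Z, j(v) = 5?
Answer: -8100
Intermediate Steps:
M(U, Z) = -15*Z
M(-20, j(5))*108 = -15*5*108 = -75*108 = -8100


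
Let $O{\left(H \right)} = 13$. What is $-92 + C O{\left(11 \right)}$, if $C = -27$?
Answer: $-443$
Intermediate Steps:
$-92 + C O{\left(11 \right)} = -92 - 351 = -443$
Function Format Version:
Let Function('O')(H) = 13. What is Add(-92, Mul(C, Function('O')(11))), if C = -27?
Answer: -443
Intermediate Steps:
Add(-92, Mul(C, Function('O')(11))) = Add(-92, Mul(-27, 13)) = Add(-92, -351) = -443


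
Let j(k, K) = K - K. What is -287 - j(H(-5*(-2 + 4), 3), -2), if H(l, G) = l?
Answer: -287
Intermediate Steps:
j(k, K) = 0
-287 - j(H(-5*(-2 + 4), 3), -2) = -287 - 1*0 = -287 + 0 = -287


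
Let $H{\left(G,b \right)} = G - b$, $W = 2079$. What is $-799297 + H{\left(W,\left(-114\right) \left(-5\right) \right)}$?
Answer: $-797788$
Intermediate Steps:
$-799297 + H{\left(W,\left(-114\right) \left(-5\right) \right)} = -799297 + \left(2079 - \left(-114\right) \left(-5\right)\right) = -799297 + \left(2079 - 570\right) = -799297 + 1509 = -797788$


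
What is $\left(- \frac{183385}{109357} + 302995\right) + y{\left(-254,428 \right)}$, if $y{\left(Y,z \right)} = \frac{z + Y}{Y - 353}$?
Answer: $\frac{20112586555692}{66379699} \approx 3.0299 \cdot 10^{5}$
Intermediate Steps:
$y{\left(Y,z \right)} = \frac{Y + z}{-353 + Y}$
$\left(- \frac{183385}{109357} + 302995\right) + y{\left(-254,428 \right)} = \left(- \frac{183385}{109357} + 302995\right) + \frac{-254 + 428}{-353 - 254} = \left(\left(-183385\right) \frac{1}{109357} + 302995\right) + \frac{1}{-607} \cdot 174 = \left(- \frac{183385}{109357} + 302995\right) - \frac{174}{607} = \frac{33134440830}{109357} - \frac{174}{607} = \frac{20112586555692}{66379699}$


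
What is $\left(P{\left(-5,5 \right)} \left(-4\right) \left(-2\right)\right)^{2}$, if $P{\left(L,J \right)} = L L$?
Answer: $40000$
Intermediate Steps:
$P{\left(L,J \right)} = L^{2}$
$\left(P{\left(-5,5 \right)} \left(-4\right) \left(-2\right)\right)^{2} = \left(\left(-5\right)^{2} \left(-4\right) \left(-2\right)\right)^{2} = \left(25 \left(-4\right) \left(-2\right)\right)^{2} = \left(\left(-100\right) \left(-2\right)\right)^{2} = 200^{2} = 40000$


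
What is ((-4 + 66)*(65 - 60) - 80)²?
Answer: 52900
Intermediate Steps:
((-4 + 66)*(65 - 60) - 80)² = (62*5 - 80)² = (310 - 80)² = 230² = 52900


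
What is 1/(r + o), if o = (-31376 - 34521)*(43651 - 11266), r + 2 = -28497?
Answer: -1/2134102844 ≈ -4.6858e-10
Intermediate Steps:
r = -28499 (r = -2 - 28497 = -28499)
o = -2134074345 (o = -65897*32385 = -2134074345)
1/(r + o) = 1/(-28499 - 2134074345) = 1/(-2134102844) = -1/2134102844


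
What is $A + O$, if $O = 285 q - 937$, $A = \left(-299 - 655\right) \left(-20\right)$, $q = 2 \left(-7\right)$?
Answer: $14153$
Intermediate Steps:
$q = -14$
$A = 19080$ ($A = \left(-954\right) \left(-20\right) = 19080$)
$O = -4927$ ($O = 285 \left(-14\right) - 937 = -3990 - 937 = -4927$)
$A + O = 19080 - 4927 = 14153$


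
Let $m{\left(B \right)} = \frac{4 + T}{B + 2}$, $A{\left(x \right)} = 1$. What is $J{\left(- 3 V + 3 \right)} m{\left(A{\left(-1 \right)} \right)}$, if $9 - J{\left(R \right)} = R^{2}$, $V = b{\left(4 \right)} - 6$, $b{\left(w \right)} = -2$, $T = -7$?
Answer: $720$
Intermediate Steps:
$V = -8$ ($V = -2 - 6 = -8$)
$m{\left(B \right)} = - \frac{3}{2 + B}$ ($m{\left(B \right)} = \frac{4 - 7}{B + 2} = - \frac{3}{2 + B}$)
$J{\left(R \right)} = 9 - R^{2}$
$J{\left(- 3 V + 3 \right)} m{\left(A{\left(-1 \right)} \right)} = \left(9 - \left(\left(-3\right) \left(-8\right) + 3\right)^{2}\right) \left(- \frac{3}{2 + 1}\right) = \left(9 - \left(24 + 3\right)^{2}\right) \left(- \frac{3}{3}\right) = \left(9 - 27^{2}\right) \left(\left(-3\right) \frac{1}{3}\right) = \left(9 - 729\right) \left(-1\right) = \left(-720\right) \left(-1\right) = 720$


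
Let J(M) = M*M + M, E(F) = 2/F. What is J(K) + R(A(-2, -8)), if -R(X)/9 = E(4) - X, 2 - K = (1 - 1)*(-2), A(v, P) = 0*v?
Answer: 3/2 ≈ 1.5000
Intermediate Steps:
A(v, P) = 0
K = 2 (K = 2 - (1 - 1)*(-2) = 2 - 0*(-2) = 2 - 1*0 = 2 + 0 = 2)
R(X) = -9/2 + 9*X (R(X) = -9*(2/4 - X) = -9*(2*(¼) - X) = -9*(½ - X) = -9/2 + 9*X)
J(M) = M + M² (J(M) = M² + M = M + M²)
J(K) + R(A(-2, -8)) = 2*(1 + 2) + (-9/2 + 9*0) = 2*3 + (-9/2 + 0) = 6 - 9/2 = 3/2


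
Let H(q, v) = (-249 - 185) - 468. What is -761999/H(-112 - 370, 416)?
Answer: 761999/902 ≈ 844.79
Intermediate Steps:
H(q, v) = -902 (H(q, v) = -434 - 468 = -902)
-761999/H(-112 - 370, 416) = -761999/(-902) = -761999*(-1/902) = 761999/902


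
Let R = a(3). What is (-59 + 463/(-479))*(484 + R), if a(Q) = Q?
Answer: -13988588/479 ≈ -29204.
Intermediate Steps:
R = 3
(-59 + 463/(-479))*(484 + R) = (-59 + 463/(-479))*(484 + 3) = (-59 + 463*(-1/479))*487 = (-59 - 463/479)*487 = -28724/479*487 = -13988588/479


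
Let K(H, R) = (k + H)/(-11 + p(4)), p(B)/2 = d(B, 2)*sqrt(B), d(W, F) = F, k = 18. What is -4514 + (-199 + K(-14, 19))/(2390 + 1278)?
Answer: -49672657/11004 ≈ -4514.1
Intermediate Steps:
p(B) = 4*sqrt(B) (p(B) = 2*(2*sqrt(B)) = 4*sqrt(B))
K(H, R) = -6 - H/3 (K(H, R) = (18 + H)/(-11 + 4*sqrt(4)) = (18 + H)/(-11 + 4*2) = (18 + H)/(-11 + 8) = (18 + H)/(-3) = (18 + H)*(-1/3) = -6 - H/3)
-4514 + (-199 + K(-14, 19))/(2390 + 1278) = -4514 + (-199 + (-6 - 1/3*(-14)))/(2390 + 1278) = -4514 + (-199 + (-6 + 14/3))/3668 = -4514 + (-199 - 4/3)*(1/3668) = -4514 - 601/3*1/3668 = -4514 - 601/11004 = -49672657/11004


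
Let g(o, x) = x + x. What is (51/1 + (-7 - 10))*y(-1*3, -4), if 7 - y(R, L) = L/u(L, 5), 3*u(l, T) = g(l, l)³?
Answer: 15181/64 ≈ 237.20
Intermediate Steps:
g(o, x) = 2*x
u(l, T) = 8*l³/3 (u(l, T) = (2*l)³/3 = (8*l³)/3 = 8*l³/3)
y(R, L) = 7 - 3/(8*L²) (y(R, L) = 7 - L/(8*L³/3) = 7 - L*3/(8*L³) = 7 - 3/(8*L²))
(51/1 + (-7 - 10))*y(-1*3, -4) = (51/1 + (-7 - 10))*(7 - 3/8/(-4)²) = (51*1 - 17)*(7 - 3/8*1/16) = (51 - 17)*(7 - 3/128) = 34*(893/128) = 15181/64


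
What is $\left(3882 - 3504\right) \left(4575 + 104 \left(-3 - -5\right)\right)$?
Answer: $1807974$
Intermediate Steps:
$\left(3882 - 3504\right) \left(4575 + 104 \left(-3 - -5\right)\right) = 378 \left(4575 + 104 \left(-3 + 5\right)\right) = 378 \left(4575 + 104 \cdot 2\right) = 378 \left(4575 + 208\right) = 378 \cdot 4783 = 1807974$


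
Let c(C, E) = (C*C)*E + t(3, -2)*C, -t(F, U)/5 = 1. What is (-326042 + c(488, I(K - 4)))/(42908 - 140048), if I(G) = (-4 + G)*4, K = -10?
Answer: 582495/3238 ≈ 179.89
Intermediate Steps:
t(F, U) = -5 (t(F, U) = -5*1 = -5)
I(G) = -16 + 4*G
c(C, E) = -5*C + E*C² (c(C, E) = (C*C)*E - 5*C = C²*E - 5*C = E*C² - 5*C = -5*C + E*C²)
(-326042 + c(488, I(K - 4)))/(42908 - 140048) = (-326042 + 488*(-5 + 488*(-16 + 4*(-10 - 4))))/(42908 - 140048) = (-326042 + 488*(-5 + 488*(-16 + 4*(-14))))/(-97140) = (-326042 + 488*(-5 + 488*(-16 - 56)))*(-1/97140) = (-326042 + 488*(-5 + 488*(-72)))*(-1/97140) = (-326042 + 488*(-5 - 35136))*(-1/97140) = (-326042 + 488*(-35141))*(-1/97140) = (-326042 - 17148808)*(-1/97140) = -17474850*(-1/97140) = 582495/3238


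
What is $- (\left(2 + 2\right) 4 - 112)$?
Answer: $96$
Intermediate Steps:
$- (\left(2 + 2\right) 4 - 112) = - (4 \cdot 4 - 112) = - (16 - 112) = \left(-1\right) \left(-96\right) = 96$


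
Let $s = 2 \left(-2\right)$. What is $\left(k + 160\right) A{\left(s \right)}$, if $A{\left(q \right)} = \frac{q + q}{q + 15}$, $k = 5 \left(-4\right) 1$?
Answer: $- \frac{1120}{11} \approx -101.82$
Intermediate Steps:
$k = -20$ ($k = \left(-20\right) 1 = -20$)
$s = -4$
$A{\left(q \right)} = \frac{2 q}{15 + q}$
$\left(k + 160\right) A{\left(s \right)} = \left(-20 + 160\right) 2 \left(-4\right) \frac{1}{15 - 4} = 140 \cdot 2 \left(-4\right) \frac{1}{11} = 140 \left(- \frac{8}{11}\right) = - \frac{1120}{11}$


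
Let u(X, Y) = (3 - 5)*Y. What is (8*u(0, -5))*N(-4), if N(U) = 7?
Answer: 560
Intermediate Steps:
u(X, Y) = -2*Y
(8*u(0, -5))*N(-4) = (8*(-2*(-5)))*7 = (8*10)*7 = 80*7 = 560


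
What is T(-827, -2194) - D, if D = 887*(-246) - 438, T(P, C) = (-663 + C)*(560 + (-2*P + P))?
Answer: -3744019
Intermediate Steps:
T(P, C) = (-663 + C)*(560 - P)
D = -218640 (D = -218202 - 438 = -218640)
T(-827, -2194) - D = (-371280 + 560*(-2194) + 663*(-827) - 1*(-2194)*(-827)) - 1*(-218640) = (-371280 - 1228640 - 548301 - 1814438) + 218640 = -3962659 + 218640 = -3744019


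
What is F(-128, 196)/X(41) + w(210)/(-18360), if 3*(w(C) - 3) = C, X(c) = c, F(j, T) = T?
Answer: 3595567/752760 ≈ 4.7765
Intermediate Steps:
w(C) = 3 + C/3
F(-128, 196)/X(41) + w(210)/(-18360) = 196/41 + (3 + (⅓)*210)/(-18360) = 196*(1/41) + (3 + 70)*(-1/18360) = 196/41 + 73*(-1/18360) = 196/41 - 73/18360 = 3595567/752760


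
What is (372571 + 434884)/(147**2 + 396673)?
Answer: 807455/418282 ≈ 1.9304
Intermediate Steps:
(372571 + 434884)/(147**2 + 396673) = 807455/(21609 + 396673) = 807455/418282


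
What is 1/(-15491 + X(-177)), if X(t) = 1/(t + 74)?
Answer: -103/1595574 ≈ -6.4554e-5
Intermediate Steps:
X(t) = 1/(74 + t)
1/(-15491 + X(-177)) = 1/(-15491 + 1/(74 - 177)) = 1/(-15491 + 1/(-103)) = 1/(-15491 - 1/103) = 1/(-1595574/103) = -103/1595574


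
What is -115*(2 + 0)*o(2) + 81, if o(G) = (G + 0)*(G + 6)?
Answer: -3599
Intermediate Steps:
o(G) = G*(6 + G)
-115*(2 + 0)*o(2) + 81 = -115*(2 + 0)*2*(6 + 2) + 81 = -230*2*8 + 81 = -230*16 + 81 = -115*32 + 81 = -3680 + 81 = -3599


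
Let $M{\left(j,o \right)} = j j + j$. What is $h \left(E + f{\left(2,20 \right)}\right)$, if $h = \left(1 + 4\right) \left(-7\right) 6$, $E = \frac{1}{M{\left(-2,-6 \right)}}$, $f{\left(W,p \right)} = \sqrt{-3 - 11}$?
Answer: $-105 - 210 i \sqrt{14} \approx -105.0 - 785.75 i$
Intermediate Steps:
$f{\left(W,p \right)} = i \sqrt{14}$ ($f{\left(W,p \right)} = \sqrt{-14} = i \sqrt{14}$)
$M{\left(j,o \right)} = j + j^{2}$ ($M{\left(j,o \right)} = j^{2} + j = j + j^{2}$)
$E = \frac{1}{2}$ ($E = \frac{1}{\left(-2\right) \left(1 - 2\right)} = \frac{1}{\left(-2\right) \left(-1\right)} = \frac{1}{2} \approx 0.5$)
$h = -210$ ($h = 5 \left(-7\right) 6 = \left(-35\right) 6 = -210$)
$h \left(E + f{\left(2,20 \right)}\right) = - 210 \left(\frac{1}{2} + i \sqrt{14}\right) = -105 - 210 i \sqrt{14}$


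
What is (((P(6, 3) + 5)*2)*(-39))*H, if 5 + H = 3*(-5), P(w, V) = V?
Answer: 12480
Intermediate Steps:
H = -20 (H = -5 + 3*(-5) = -5 - 15 = -20)
(((P(6, 3) + 5)*2)*(-39))*H = (((3 + 5)*2)*(-39))*(-20) = ((8*2)*(-39))*(-20) = (16*(-39))*(-20) = -624*(-20) = 12480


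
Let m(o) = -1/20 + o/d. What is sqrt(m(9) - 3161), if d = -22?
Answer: I*sqrt(38253655)/110 ≈ 56.227*I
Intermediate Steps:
m(o) = -1/20 - o/22 (m(o) = -1/20 + o/(-22) = -1*1/20 + o*(-1/22) = -1/20 - o/22)
sqrt(m(9) - 3161) = sqrt((-1/20 - 1/22*9) - 3161) = sqrt((-1/20 - 9/22) - 3161) = sqrt(-101/220 - 3161) = sqrt(-695521/220) = I*sqrt(38253655)/110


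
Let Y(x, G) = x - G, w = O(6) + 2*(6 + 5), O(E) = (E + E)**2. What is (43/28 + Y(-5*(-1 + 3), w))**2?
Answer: 23863225/784 ≈ 30438.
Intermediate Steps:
O(E) = 4*E**2 (O(E) = (2*E)**2 = 4*E**2)
w = 166 (w = 4*6**2 + 2*(6 + 5) = 4*36 + 2*11 = 144 + 22 = 166)
(43/28 + Y(-5*(-1 + 3), w))**2 = (43/28 + (-5*(-1 + 3) - 1*166))**2 = (43*(1/28) + (-5*2 - 166))**2 = (43/28 + (-10 - 166))**2 = (43/28 - 176)**2 = (-4885/28)**2 = 23863225/784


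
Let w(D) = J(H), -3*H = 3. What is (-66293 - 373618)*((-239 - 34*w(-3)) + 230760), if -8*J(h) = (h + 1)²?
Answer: -101408723631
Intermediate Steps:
H = -1 (H = -⅓*3 = -1)
J(h) = -(1 + h)²/8 (J(h) = -(h + 1)²/8 = -(1 + h)²/8)
w(D) = 0 (w(D) = -(1 - 1)²/8 = -⅛*0² = -⅛*0 = 0)
(-66293 - 373618)*((-239 - 34*w(-3)) + 230760) = (-66293 - 373618)*((-239 - 34*0) + 230760) = -439911*((-239 + 0) + 230760) = -439911*(-239 + 230760) = -439911*230521 = -101408723631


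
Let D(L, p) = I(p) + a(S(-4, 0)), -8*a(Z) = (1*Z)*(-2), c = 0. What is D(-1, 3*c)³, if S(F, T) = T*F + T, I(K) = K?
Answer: 0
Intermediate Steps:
S(F, T) = T + F*T (S(F, T) = F*T + T = T + F*T)
a(Z) = Z/4 (a(Z) = -1*Z*(-2)/8 = -Z*(-2)/8 = -(-1)*Z/4 = Z/4)
D(L, p) = p (D(L, p) = p + (0*(1 - 4))/4 = p + (0*(-3))/4 = p + (¼)*0 = p + 0 = p)
D(-1, 3*c)³ = (3*0)³ = 0³ = 0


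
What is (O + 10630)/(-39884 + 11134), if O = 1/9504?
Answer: -101027521/273240000 ≈ -0.36974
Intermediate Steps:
O = 1/9504 ≈ 0.00010522
(O + 10630)/(-39884 + 11134) = (1/9504 + 10630)/(-39884 + 11134) = (101027521/9504)/(-28750) = (101027521/9504)*(-1/28750) = -101027521/273240000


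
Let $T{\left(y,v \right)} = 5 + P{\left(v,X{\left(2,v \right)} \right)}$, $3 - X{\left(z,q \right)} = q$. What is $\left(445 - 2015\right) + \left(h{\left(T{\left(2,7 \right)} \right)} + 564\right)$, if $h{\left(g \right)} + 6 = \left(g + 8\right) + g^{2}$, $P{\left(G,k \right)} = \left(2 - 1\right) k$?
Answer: $-1002$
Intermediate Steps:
$X{\left(z,q \right)} = 3 - q$
$P{\left(G,k \right)} = k$ ($P{\left(G,k \right)} = 1 k = k$)
$T{\left(y,v \right)} = 8 - v$ ($T{\left(y,v \right)} = 5 - \left(-3 + v\right) = 8 - v$)
$h{\left(g \right)} = 2 + g + g^{2}$ ($h{\left(g \right)} = -6 + \left(\left(g + 8\right) + g^{2}\right) = -6 + \left(\left(8 + g\right) + g^{2}\right) = -6 + \left(8 + g + g^{2}\right) = 2 + g + g^{2}$)
$\left(445 - 2015\right) + \left(h{\left(T{\left(2,7 \right)} \right)} + 564\right) = \left(445 - 2015\right) + \left(\left(2 + \left(8 - 7\right) + \left(8 - 7\right)^{2}\right) + 564\right) = -1570 + \left(\left(2 + \left(8 - 7\right) + \left(8 - 7\right)^{2}\right) + 564\right) = -1570 + \left(\left(2 + 1 + 1^{2}\right) + 564\right) = -1570 + \left(\left(2 + 1 + 1\right) + 564\right) = -1570 + \left(4 + 564\right) = -1570 + 568 = -1002$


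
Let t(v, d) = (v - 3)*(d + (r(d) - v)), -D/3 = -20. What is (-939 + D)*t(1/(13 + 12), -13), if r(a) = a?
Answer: -42344946/625 ≈ -67752.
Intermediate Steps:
D = 60 (D = -3*(-20) = 60)
t(v, d) = (-3 + v)*(-v + 2*d) (t(v, d) = (v - 3)*(d + (d - v)) = (-3 + v)*(-v + 2*d))
(-939 + D)*t(1/(13 + 12), -13) = (-939 + 60)*(-(1/(13 + 12))² - 6*(-13) + 3/(13 + 12) + 2*(-13)/(13 + 12)) = -879*(-(1/25)² + 78 + 3/25 + 2*(-13)/25) = -879*(-(1/25)² + 78 + 3*(1/25) + 2*(-13)*(1/25)) = -879*(-1*1/625 + 78 + 3/25 - 26/25) = -879*(-1/625 + 78 + 3/25 - 26/25) = -879*48174/625 = -42344946/625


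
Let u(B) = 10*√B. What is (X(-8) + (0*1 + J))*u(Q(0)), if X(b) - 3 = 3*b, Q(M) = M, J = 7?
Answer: 0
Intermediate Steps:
X(b) = 3 + 3*b
(X(-8) + (0*1 + J))*u(Q(0)) = ((3 + 3*(-8)) + (0*1 + 7))*(10*√0) = ((3 - 24) + (0 + 7))*(10*0) = (-21 + 7)*0 = -14*0 = 0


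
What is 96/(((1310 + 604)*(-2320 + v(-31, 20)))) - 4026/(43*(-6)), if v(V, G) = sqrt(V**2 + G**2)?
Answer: 39717393819/2545231447 - 16*sqrt(1361)/1716551441 ≈ 15.605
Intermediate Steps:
v(V, G) = sqrt(G**2 + V**2)
96/(((1310 + 604)*(-2320 + v(-31, 20)))) - 4026/(43*(-6)) = 96/(((1310 + 604)*(-2320 + sqrt(20**2 + (-31)**2)))) - 4026/(43*(-6)) = 96/((1914*(-2320 + sqrt(400 + 961)))) - 4026/(-258) = 96/((1914*(-2320 + sqrt(1361)))) - 4026*(-1/258) = 96/(-4440480 + 1914*sqrt(1361)) + 671/43 = 671/43 + 96/(-4440480 + 1914*sqrt(1361))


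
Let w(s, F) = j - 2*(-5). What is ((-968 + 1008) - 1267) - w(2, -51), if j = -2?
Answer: -1235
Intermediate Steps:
w(s, F) = 8 (w(s, F) = -2 - 2*(-5) = -2 + 10 = 8)
((-968 + 1008) - 1267) - w(2, -51) = ((-968 + 1008) - 1267) - 1*8 = (40 - 1267) - 8 = -1227 - 8 = -1235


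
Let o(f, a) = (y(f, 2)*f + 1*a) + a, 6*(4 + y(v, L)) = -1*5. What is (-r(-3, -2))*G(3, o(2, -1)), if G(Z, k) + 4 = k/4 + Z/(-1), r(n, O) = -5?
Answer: -595/12 ≈ -49.583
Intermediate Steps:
y(v, L) = -29/6 (y(v, L) = -4 + (-1*5)/6 = -4 + (1/6)*(-5) = -4 - 5/6 = -29/6)
o(f, a) = 2*a - 29*f/6 (o(f, a) = (-29*f/6 + 1*a) + a = (-29*f/6 + a) + a = (a - 29*f/6) + a = 2*a - 29*f/6)
G(Z, k) = -4 - Z + k/4 (G(Z, k) = -4 + (k/4 + Z/(-1)) = -4 + (k*(1/4) + Z*(-1)) = -4 + (k/4 - Z) = -4 + (-Z + k/4) = -4 - Z + k/4)
(-r(-3, -2))*G(3, o(2, -1)) = (-1*(-5))*(-4 - 1*3 + (2*(-1) - 29/6*2)/4) = 5*(-4 - 3 + (-2 - 29/3)/4) = 5*(-4 - 3 + (1/4)*(-35/3)) = 5*(-4 - 3 - 35/12) = 5*(-119/12) = -595/12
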